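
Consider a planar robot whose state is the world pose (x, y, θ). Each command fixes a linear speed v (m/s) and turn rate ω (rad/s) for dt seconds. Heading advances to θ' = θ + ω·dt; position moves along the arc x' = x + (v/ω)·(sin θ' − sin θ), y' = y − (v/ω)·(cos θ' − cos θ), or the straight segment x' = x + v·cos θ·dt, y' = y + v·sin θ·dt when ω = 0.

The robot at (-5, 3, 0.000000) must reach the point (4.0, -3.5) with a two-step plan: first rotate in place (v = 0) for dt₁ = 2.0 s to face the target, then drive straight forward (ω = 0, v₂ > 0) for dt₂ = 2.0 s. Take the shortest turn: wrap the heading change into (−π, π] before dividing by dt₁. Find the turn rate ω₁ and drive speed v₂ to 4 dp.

heading to target = atan2(-3.5−3, 4−-5) = -0.6255
Δθ = wrap(-0.6255 − 0.0000) = -0.6255; ω₁ = Δθ/dt₁ = -0.3127
distance = √((4−-5)² + (-3.5−3)²) = 11.1018; v₂ = distance/dt₂ = 5.5509

ω₁ = -0.3127, v₂ = 5.5509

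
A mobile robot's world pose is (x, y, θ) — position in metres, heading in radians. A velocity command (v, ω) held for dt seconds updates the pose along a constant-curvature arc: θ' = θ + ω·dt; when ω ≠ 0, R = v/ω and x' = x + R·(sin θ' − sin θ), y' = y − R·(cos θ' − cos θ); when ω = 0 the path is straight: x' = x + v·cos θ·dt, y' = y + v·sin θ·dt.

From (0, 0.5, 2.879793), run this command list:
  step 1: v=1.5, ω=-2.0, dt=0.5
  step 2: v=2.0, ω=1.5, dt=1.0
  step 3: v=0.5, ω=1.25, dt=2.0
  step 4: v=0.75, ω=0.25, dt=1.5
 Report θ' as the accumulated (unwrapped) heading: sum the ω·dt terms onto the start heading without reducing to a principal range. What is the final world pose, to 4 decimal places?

step 1: θ'=1.8798 (R=-0.7500) → pose (-0.5204, 0.9964, 1.8798)
step 2: θ'=3.3798 (R=1.3333) → pose (-2.1052, 1.8866, 3.3798)
step 3: θ'=5.8798 (R=0.4000) → pose (-2.1678, 1.1300, 5.8798)
step 4: θ'=6.2548 (R=3.0000) → pose (-1.0753, 0.8904, 6.2548)

(-1.0753, 0.8904, 6.2548)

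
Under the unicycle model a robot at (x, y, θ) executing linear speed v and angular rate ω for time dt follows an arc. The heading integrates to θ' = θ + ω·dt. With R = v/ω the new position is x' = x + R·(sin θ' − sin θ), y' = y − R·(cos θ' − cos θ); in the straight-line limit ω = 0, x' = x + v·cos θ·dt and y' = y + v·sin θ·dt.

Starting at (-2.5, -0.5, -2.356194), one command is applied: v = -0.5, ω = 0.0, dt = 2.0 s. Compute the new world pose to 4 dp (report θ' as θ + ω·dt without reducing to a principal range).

(-1.7929, 0.2071, -2.3562)

θ' = -2.3562 + 0.0·2.0 = -2.3562
ω = 0 → straight: x' = -2.5 + -0.5·cos(-2.3562)·2.0 = -1.7929
y' = -0.5 + -0.5·sin(-2.3562)·2.0 = 0.2071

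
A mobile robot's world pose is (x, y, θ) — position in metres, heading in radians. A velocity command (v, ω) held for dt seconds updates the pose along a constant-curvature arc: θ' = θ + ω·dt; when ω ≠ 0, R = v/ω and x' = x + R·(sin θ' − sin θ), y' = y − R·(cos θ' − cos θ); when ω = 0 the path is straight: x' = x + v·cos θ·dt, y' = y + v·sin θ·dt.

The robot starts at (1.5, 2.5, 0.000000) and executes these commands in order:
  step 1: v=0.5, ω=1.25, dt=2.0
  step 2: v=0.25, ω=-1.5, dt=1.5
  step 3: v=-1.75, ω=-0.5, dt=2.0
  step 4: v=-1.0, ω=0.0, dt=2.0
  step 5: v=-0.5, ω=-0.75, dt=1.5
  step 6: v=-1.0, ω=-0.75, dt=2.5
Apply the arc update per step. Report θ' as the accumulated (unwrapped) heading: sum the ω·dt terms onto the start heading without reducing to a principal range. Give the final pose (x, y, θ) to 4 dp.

step 1: θ'=2.5000 (R=0.4000) → pose (1.7394, 3.2205, 2.5000)
step 2: θ'=0.2500 (R=-0.1667) → pose (1.7979, 3.5155, 0.2500)
step 3: θ'=-0.7500 (R=3.5000) → pose (-1.4537, 4.3457, -0.7500)
step 4: θ'=-0.7500 (straight) → pose (-2.9171, 5.7090, -0.7500)
step 5: θ'=-1.8750 (R=0.6667) → pose (-3.0988, 6.3965, -1.8750)
step 6: θ'=-3.7500 (R=1.3333) → pose (-1.0646, 7.0912, -3.7500)

(-1.0646, 7.0912, -3.7500)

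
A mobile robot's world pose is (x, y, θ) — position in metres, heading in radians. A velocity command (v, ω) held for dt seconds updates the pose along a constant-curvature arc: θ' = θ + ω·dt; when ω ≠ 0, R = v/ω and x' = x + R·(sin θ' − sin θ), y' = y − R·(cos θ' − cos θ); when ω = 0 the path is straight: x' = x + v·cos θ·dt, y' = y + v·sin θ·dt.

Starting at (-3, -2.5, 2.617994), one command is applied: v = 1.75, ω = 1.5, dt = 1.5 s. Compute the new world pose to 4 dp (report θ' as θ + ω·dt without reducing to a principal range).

θ' = 2.6180 + 1.5·1.5 = 4.8680
R = v/ω = 1.75/1.5 = 1.1667
x' = -3 + 1.1667·(sin 4.8680 − sin 2.6180) = -4.7359
y' = -2.5 − 1.1667·(cos 4.8680 − cos 2.6180) = -3.6912

(-4.7359, -3.6912, 4.8680)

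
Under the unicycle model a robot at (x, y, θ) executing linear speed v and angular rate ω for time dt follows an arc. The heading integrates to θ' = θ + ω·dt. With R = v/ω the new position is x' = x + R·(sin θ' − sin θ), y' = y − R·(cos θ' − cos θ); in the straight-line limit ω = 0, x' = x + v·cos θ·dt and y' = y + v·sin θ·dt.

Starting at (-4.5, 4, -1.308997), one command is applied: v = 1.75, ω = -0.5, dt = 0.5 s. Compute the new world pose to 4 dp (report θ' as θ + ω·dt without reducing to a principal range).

θ' = -1.3090 + -0.5·0.5 = -1.5590
R = v/ω = 1.75/-0.5 = -3.5000
x' = -4.5 + -3.5000·(sin -1.5590 − sin -1.3090) = -4.3810
y' = 4 − -3.5000·(cos -1.5590 − cos -1.3090) = 3.1354

(-4.3810, 3.1354, -1.5590)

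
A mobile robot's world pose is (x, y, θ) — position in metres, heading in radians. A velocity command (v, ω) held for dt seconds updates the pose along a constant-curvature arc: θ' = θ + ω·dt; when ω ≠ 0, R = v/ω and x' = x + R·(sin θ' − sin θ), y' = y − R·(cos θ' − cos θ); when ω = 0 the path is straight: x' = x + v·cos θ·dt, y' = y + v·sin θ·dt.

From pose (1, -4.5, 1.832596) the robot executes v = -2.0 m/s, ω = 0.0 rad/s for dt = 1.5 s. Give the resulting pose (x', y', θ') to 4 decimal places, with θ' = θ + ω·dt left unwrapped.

θ' = 1.8326 + 0.0·1.5 = 1.8326
ω = 0 → straight: x' = 1 + -2.0·cos(1.8326)·1.5 = 1.7765
y' = -4.5 + -2.0·sin(1.8326)·1.5 = -7.3978

(1.7765, -7.3978, 1.8326)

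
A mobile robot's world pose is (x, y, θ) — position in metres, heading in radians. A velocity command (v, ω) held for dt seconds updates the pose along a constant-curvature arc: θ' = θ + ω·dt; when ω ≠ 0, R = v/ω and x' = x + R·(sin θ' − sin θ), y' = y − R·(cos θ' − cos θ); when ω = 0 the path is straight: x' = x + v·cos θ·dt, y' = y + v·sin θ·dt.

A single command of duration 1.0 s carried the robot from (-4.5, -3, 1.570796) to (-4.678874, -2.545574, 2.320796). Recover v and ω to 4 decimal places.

Δθ = 2.320796 − 1.570796 = 0.750000
ω = Δθ/dt = 0.750000/1.0 = 0.7500
R = −Δy/(cos θ' − cos θ) = 0.6667
v = R·ω = 0.6667·0.7500 = 0.5000

v = 0.5000, ω = 0.7500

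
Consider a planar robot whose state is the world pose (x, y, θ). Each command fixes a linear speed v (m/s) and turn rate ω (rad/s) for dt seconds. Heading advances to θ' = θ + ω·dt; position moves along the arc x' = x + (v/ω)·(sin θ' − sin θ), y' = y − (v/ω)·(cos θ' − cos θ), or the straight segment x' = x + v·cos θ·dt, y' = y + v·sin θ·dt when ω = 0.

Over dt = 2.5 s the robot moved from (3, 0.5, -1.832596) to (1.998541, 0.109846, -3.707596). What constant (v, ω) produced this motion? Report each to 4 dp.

Δθ = -3.707596 − -1.832596 = -1.875000
ω = Δθ/dt = -1.875000/2.5 = -0.7500
R = Δx/(sin θ' − sin θ) = -0.6667
v = R·ω = -0.6667·-0.7500 = 0.5000

v = 0.5000, ω = -0.7500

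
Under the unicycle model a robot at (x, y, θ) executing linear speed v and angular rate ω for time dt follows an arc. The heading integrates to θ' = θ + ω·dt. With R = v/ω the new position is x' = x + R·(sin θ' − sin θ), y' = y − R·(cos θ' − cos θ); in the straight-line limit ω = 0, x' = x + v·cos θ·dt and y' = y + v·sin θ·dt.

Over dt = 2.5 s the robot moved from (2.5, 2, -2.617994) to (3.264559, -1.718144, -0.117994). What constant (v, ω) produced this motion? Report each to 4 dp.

Δθ = -0.117994 − -2.617994 = 2.500000
ω = Δθ/dt = 2.500000/2.5 = 1.0000
R = −Δy/(cos θ' − cos θ) = 2.0000
v = R·ω = 2.0000·1.0000 = 2.0000

v = 2.0000, ω = 1.0000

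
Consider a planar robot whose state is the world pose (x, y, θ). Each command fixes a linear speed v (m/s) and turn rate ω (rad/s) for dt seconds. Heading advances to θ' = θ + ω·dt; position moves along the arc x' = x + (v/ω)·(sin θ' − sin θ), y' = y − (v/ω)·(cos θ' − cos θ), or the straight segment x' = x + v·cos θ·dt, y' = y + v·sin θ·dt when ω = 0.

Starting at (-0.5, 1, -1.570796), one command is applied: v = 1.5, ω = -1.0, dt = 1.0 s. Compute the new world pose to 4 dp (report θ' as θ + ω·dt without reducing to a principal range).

(-1.1895, -0.2622, -2.5708)

θ' = -1.5708 + -1.0·1.0 = -2.5708
R = v/ω = 1.5/-1.0 = -1.5000
x' = -0.5 + -1.5000·(sin -2.5708 − sin -1.5708) = -1.1895
y' = 1 − -1.5000·(cos -2.5708 − cos -1.5708) = -0.2622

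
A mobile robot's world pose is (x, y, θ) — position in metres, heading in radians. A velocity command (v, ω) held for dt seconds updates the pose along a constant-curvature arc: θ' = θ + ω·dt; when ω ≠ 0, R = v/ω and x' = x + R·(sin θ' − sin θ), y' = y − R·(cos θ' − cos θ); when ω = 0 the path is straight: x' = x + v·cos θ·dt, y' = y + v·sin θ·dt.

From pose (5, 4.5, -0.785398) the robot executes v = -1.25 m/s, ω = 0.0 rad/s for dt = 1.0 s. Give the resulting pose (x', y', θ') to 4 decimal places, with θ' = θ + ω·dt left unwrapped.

(4.1161, 5.3839, -0.7854)

θ' = -0.7854 + 0.0·1.0 = -0.7854
ω = 0 → straight: x' = 5 + -1.25·cos(-0.7854)·1.0 = 4.1161
y' = 4.5 + -1.25·sin(-0.7854)·1.0 = 5.3839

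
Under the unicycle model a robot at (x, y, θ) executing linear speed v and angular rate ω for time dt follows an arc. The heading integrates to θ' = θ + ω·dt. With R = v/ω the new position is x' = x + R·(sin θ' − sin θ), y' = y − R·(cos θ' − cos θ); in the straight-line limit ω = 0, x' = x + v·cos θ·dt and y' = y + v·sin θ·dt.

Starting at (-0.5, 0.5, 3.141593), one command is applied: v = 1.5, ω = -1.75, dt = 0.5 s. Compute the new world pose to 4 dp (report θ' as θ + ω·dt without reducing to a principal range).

(-1.1579, 0.8077, 2.2666)

θ' = 3.1416 + -1.75·0.5 = 2.2666
R = v/ω = 1.5/-1.75 = -0.8571
x' = -0.5 + -0.8571·(sin 2.2666 − sin 3.1416) = -1.1579
y' = 0.5 − -0.8571·(cos 2.2666 − cos 3.1416) = 0.8077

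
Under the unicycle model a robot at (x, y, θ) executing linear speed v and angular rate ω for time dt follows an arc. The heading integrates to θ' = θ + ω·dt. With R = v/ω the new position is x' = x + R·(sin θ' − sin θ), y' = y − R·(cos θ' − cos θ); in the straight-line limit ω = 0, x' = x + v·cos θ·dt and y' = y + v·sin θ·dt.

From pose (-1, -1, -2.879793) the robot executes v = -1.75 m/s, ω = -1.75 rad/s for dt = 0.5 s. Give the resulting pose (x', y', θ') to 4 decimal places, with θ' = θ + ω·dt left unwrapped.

θ' = -2.8798 + -1.75·0.5 = -3.7548
R = v/ω = -1.75/-1.75 = 1.0000
x' = -1 + 1.0000·(sin -3.7548 − sin -2.8798) = -0.1657
y' = -1 − 1.0000·(cos -3.7548 − cos -2.8798) = -1.1481

(-0.1657, -1.1481, -3.7548)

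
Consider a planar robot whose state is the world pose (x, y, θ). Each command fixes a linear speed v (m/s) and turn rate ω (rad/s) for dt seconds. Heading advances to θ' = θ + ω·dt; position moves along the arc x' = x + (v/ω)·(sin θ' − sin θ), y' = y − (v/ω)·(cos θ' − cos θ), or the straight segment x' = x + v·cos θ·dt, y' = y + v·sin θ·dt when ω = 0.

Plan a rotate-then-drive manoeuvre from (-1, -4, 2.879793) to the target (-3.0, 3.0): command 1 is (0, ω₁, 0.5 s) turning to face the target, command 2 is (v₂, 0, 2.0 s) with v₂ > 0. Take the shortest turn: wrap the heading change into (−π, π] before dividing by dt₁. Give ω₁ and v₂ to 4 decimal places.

ω₁ = -2.0614, v₂ = 3.6401

heading to target = atan2(3−-4, -3−-1) = 1.8491
Δθ = wrap(1.8491 − 2.8798) = -1.0307; ω₁ = Δθ/dt₁ = -2.0614
distance = √((-3−-1)² + (3−-4)²) = 7.2801; v₂ = distance/dt₂ = 3.6401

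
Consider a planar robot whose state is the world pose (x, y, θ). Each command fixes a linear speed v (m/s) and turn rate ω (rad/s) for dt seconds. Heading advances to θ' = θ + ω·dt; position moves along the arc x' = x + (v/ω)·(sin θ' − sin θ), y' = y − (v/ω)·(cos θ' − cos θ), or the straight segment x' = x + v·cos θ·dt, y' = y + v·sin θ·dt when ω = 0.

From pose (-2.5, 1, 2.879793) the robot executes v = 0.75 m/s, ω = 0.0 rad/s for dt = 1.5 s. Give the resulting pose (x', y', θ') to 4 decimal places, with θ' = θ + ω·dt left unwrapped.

(-3.5867, 1.2912, 2.8798)

θ' = 2.8798 + 0.0·1.5 = 2.8798
ω = 0 → straight: x' = -2.5 + 0.75·cos(2.8798)·1.5 = -3.5867
y' = 1 + 0.75·sin(2.8798)·1.5 = 1.2912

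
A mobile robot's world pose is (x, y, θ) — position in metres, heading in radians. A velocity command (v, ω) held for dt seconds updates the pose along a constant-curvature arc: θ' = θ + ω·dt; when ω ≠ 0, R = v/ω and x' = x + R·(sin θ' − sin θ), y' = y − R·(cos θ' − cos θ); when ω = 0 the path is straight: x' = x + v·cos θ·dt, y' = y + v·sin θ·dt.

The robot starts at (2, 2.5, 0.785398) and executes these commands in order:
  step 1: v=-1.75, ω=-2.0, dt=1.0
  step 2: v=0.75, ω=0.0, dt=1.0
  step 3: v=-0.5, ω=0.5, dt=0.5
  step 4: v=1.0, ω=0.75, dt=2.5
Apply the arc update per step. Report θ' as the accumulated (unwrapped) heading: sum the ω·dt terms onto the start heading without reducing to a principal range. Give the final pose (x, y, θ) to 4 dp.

(2.8561, 2.2735, 0.9104)

step 1: θ'=-1.2146 (R=0.8750) → pose (0.5612, 2.8136, -1.2146)
step 2: θ'=-1.2146 (straight) → pose (0.8227, 2.1107, -1.2146)
step 3: θ'=-0.9646 (R=-1.0000) → pose (0.7073, 2.3317, -0.9646)
step 4: θ'=0.9104 (R=1.3333) → pose (2.8561, 2.2735, 0.9104)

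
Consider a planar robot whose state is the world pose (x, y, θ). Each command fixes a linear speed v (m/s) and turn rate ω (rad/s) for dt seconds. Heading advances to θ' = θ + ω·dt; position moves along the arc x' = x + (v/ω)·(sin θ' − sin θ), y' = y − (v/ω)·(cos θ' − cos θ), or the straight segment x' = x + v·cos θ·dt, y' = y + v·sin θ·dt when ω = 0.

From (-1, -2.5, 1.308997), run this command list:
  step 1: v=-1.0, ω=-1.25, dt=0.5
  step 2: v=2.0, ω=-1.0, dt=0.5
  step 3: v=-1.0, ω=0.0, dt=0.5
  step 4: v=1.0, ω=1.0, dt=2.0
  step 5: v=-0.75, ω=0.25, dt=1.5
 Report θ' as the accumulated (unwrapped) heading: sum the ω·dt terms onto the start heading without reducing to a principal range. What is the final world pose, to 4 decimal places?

step 1: θ'=0.6840 (R=0.8000) → pose (-1.2672, -2.9130, 0.6840)
step 2: θ'=0.1840 (R=-2.0000) → pose (-0.3694, -2.4969, 0.1840)
step 3: θ'=0.1840 (straight) → pose (-0.8609, -2.5883, 0.1840)
step 4: θ'=2.1840 (R=1.0000) → pose (-0.2261, -1.0297, 2.1840)
step 5: θ'=2.5590 (R=-3.0000) → pose (0.5768, -1.8084, 2.5590)

(0.5768, -1.8084, 2.5590)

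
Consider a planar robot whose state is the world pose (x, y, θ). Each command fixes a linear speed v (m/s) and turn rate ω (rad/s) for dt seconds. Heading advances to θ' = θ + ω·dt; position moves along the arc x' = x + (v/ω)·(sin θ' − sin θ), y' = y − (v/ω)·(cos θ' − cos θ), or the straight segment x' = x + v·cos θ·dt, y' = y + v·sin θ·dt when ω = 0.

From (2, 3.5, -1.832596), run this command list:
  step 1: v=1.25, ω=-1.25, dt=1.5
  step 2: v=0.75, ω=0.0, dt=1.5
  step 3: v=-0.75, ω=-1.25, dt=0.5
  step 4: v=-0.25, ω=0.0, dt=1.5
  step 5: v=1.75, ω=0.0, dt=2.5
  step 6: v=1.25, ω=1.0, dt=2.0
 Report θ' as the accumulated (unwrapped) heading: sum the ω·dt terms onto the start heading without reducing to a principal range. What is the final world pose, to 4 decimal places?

step 1: θ'=-3.7076 (R=-1.0000) → pose (0.4978, 2.9148, -3.7076)
step 2: θ'=-3.7076 (straight) → pose (-0.4517, 3.5181, -3.7076)
step 3: θ'=-4.3326 (R=0.6000) → pose (-0.2163, 3.2341, -4.3326)
step 4: θ'=-4.3326 (straight) → pose (-0.0772, 2.8858, -4.3326)
step 5: θ'=-4.3326 (straight) → pose (-1.6992, 6.9490, -4.3326)
step 6: θ'=-2.3326 (R=1.2500) → pose (-3.7646, 7.3484, -2.3326)

(-3.7646, 7.3484, -2.3326)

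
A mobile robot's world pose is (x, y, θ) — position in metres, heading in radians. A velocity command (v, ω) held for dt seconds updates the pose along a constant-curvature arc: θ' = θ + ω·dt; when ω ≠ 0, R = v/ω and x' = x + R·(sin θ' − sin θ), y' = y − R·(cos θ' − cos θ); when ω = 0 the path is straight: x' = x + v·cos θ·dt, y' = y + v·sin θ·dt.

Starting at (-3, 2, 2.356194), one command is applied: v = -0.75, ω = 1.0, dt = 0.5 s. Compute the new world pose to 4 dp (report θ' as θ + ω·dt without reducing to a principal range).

θ' = 2.3562 + 1.0·0.5 = 2.8562
R = v/ω = -0.75/1.0 = -0.7500
x' = -3 + -0.7500·(sin 2.8562 − sin 2.3562) = -2.6808
y' = 2 − -0.7500·(cos 2.8562 − cos 2.3562) = 1.8107

(-2.6808, 1.8107, 2.8562)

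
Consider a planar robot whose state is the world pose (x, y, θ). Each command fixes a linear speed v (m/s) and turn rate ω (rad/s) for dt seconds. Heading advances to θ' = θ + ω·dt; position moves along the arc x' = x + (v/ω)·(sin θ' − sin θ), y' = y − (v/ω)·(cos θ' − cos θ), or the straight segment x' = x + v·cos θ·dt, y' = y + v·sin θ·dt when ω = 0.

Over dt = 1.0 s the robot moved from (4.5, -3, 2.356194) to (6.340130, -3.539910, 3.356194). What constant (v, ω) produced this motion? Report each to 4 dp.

v = -2.0000, ω = 1.0000

Δθ = 3.356194 − 2.356194 = 1.000000
ω = Δθ/dt = 1.000000/1.0 = 1.0000
R = Δx/(sin θ' − sin θ) = -2.0000
v = R·ω = -2.0000·1.0000 = -2.0000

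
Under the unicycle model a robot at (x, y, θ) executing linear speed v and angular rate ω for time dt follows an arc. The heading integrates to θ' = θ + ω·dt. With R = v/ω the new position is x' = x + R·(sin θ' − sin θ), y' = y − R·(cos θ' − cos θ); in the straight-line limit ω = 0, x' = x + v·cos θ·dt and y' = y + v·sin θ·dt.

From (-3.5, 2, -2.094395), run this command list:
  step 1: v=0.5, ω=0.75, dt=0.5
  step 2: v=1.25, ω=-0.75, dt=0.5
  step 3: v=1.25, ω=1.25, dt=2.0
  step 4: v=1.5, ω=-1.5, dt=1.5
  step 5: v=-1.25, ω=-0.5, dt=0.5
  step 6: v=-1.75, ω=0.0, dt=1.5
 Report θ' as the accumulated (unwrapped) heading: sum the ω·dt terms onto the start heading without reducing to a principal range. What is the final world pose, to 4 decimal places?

step 1: θ'=-1.7194 (R=0.6667) → pose (-3.5820, 1.7654, -1.7194)
step 2: θ'=-2.0944 (R=-1.6667) → pose (-3.7869, 1.1788, -2.0944)
step 3: θ'=0.4056 (R=1.0000) → pose (-2.5263, -0.2401, 0.4056)
step 4: θ'=-1.8444 (R=-1.0000) → pose (-1.1689, -1.4291, -1.8444)
step 5: θ'=-2.0944 (R=2.5000) → pose (-0.9270, -0.8546, -2.0944)
step 6: θ'=-2.0944 (straight) → pose (0.3855, 1.4187, -2.0944)

(0.3855, 1.4187, -2.0944)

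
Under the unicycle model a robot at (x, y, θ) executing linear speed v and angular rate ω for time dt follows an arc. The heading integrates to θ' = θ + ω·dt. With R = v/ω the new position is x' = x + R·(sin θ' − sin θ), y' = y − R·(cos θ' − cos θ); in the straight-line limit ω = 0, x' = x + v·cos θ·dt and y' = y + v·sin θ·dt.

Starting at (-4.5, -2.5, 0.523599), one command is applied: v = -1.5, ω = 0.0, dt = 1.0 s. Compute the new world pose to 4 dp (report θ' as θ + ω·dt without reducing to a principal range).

(-5.7990, -3.2500, 0.5236)

θ' = 0.5236 + 0.0·1.0 = 0.5236
ω = 0 → straight: x' = -4.5 + -1.5·cos(0.5236)·1.0 = -5.7990
y' = -2.5 + -1.5·sin(0.5236)·1.0 = -3.2500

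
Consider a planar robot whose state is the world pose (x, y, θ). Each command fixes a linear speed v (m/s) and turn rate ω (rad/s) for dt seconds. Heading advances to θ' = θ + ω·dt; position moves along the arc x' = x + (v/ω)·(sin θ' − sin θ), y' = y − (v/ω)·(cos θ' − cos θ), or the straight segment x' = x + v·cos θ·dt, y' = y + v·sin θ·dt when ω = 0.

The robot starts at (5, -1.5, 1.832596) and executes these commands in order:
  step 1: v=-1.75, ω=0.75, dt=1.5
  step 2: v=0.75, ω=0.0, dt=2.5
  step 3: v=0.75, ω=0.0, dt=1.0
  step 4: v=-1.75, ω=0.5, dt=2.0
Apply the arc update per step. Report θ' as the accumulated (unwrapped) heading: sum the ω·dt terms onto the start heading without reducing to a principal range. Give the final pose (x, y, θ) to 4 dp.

(7.4360, -1.6668, 3.9576)

step 1: θ'=2.9576 (R=-2.3333) → pose (6.8269, -3.1900, 2.9576)
step 2: θ'=2.9576 (straight) → pose (4.9836, -2.8470, 2.9576)
step 3: θ'=2.9576 (straight) → pose (4.2462, -2.7098, 2.9576)
step 4: θ'=3.9576 (R=-3.5000) → pose (7.4360, -1.6668, 3.9576)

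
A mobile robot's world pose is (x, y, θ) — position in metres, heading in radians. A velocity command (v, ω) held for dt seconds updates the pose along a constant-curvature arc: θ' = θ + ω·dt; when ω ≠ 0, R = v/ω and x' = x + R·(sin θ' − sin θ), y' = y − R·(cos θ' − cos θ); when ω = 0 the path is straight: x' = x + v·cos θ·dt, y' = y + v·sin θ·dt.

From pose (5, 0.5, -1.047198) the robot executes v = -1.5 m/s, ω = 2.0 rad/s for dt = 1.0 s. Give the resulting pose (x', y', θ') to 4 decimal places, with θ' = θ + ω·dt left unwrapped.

θ' = -1.0472 + 2.0·1.0 = 0.9528
R = v/ω = -1.5/2.0 = -0.7500
x' = 5 + -0.7500·(sin 0.9528 − sin -1.0472) = 3.7392
y' = 0.5 − -0.7500·(cos 0.9528 − cos -1.0472) = 0.5596

(3.7392, 0.5596, 0.9528)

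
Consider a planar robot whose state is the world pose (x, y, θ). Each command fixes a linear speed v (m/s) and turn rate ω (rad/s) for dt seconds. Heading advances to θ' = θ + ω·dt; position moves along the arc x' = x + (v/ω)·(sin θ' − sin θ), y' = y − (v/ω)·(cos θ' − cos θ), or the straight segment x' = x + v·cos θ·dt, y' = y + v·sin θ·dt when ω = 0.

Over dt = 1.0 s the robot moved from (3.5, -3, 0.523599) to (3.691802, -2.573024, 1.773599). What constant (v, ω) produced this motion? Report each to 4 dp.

v = 0.5000, ω = 1.2500

Δθ = 1.773599 − 0.523599 = 1.250000
ω = Δθ/dt = 1.250000/1.0 = 1.2500
R = −Δy/(cos θ' − cos θ) = 0.4000
v = R·ω = 0.4000·1.2500 = 0.5000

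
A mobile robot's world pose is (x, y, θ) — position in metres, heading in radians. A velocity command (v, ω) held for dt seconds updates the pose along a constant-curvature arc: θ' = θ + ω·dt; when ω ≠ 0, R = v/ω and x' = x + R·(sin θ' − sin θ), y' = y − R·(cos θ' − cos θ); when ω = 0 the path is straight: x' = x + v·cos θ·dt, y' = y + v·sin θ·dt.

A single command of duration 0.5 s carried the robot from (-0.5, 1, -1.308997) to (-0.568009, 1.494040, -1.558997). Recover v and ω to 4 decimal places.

Δθ = -1.558997 − -1.308997 = -0.250000
ω = Δθ/dt = -0.250000/0.5 = -0.5000
R = −Δy/(cos θ' − cos θ) = 2.0000
v = R·ω = 2.0000·-0.5000 = -1.0000

v = -1.0000, ω = -0.5000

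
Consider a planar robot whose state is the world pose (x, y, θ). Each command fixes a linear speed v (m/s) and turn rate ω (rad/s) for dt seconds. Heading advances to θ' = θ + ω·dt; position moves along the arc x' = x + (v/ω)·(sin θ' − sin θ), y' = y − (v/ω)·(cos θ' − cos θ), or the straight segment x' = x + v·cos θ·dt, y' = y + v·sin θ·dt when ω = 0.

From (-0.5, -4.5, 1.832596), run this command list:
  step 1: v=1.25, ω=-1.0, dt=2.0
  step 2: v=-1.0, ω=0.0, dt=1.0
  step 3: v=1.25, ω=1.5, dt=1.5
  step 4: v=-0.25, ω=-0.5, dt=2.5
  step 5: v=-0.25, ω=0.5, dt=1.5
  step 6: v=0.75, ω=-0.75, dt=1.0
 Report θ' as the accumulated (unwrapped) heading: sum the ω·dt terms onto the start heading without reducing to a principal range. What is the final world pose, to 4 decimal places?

(0.8591, -1.7865, 0.8326)

step 1: θ'=-0.1674 (R=-1.2500) → pose (0.9157, -2.9440, -0.1674)
step 2: θ'=-0.1674 (straight) → pose (-0.0703, -2.7773, -0.1674)
step 3: θ'=2.0826 (R=0.8333) → pose (0.7951, -1.5475, 2.0826)
step 4: θ'=0.8326 (R=0.5000) → pose (0.7290, -2.1289, 0.8326)
step 5: θ'=1.5826 (R=-0.5000) → pose (0.5989, -2.4713, 1.5826)
step 6: θ'=0.8326 (R=-1.0000) → pose (0.8591, -1.7865, 0.8326)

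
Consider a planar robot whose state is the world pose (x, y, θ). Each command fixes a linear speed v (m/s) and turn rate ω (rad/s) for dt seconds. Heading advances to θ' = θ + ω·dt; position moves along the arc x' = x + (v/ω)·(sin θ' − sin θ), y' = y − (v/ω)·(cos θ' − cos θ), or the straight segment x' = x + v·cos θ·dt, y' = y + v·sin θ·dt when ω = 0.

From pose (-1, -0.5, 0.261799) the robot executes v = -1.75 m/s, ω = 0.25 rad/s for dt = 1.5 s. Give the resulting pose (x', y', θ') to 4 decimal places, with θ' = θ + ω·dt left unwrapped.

θ' = 0.2618 + 0.25·1.5 = 0.6368
R = v/ω = -1.75/0.25 = -7.0000
x' = -1 + -7.0000·(sin 0.6368 − sin 0.2618) = -3.3506
y' = -0.5 − -7.0000·(cos 0.6368 − cos 0.2618) = -1.6335

(-3.3506, -1.6335, 0.6368)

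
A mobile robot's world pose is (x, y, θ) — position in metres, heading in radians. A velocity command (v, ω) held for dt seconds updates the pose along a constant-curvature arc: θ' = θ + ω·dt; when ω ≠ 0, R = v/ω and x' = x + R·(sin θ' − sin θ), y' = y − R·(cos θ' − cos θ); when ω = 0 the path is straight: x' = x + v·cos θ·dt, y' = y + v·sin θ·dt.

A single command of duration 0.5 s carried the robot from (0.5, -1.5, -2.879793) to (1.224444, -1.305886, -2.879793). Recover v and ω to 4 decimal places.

Δθ = -2.879793 − -2.879793 = 0.000000
ω = Δθ/dt = 0.000000/0.5 = 0.0000
ω = 0 → v = (Δx·cos θ + Δy·sin θ)/dt = -1.5000

v = -1.5000, ω = 0.0000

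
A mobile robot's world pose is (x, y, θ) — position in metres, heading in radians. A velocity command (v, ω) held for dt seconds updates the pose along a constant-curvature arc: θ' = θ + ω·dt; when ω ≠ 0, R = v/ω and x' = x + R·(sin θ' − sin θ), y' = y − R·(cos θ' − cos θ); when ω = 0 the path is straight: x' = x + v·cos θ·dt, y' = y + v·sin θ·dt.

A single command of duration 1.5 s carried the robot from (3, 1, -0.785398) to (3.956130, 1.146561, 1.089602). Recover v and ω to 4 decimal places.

Δθ = 1.089602 − -0.785398 = 1.875000
ω = Δθ/dt = 1.875000/1.5 = 1.2500
R = Δx/(sin θ' − sin θ) = 0.6000
v = R·ω = 0.6000·1.2500 = 0.7500

v = 0.7500, ω = 1.2500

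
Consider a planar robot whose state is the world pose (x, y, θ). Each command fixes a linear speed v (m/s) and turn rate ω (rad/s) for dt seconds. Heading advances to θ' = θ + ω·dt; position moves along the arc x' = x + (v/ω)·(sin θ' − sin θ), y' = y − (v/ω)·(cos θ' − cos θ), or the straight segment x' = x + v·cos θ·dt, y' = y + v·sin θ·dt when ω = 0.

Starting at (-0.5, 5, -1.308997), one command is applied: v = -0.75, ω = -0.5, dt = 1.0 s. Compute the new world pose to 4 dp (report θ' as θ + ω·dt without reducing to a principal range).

(-0.5088, 5.7422, -1.8090)

θ' = -1.3090 + -0.5·1.0 = -1.8090
R = v/ω = -0.75/-0.5 = 1.5000
x' = -0.5 + 1.5000·(sin -1.8090 − sin -1.3090) = -0.5088
y' = 5 − 1.5000·(cos -1.8090 − cos -1.3090) = 5.7422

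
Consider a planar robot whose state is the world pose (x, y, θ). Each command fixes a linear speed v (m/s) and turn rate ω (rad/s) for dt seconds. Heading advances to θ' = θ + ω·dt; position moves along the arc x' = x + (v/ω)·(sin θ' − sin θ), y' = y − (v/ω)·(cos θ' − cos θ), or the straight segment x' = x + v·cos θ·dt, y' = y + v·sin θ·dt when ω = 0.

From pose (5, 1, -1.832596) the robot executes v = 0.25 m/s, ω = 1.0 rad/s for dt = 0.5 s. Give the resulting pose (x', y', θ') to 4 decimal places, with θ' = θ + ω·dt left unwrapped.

θ' = -1.8326 + 1.0·0.5 = -1.3326
R = v/ω = 0.25/1.0 = 0.2500
x' = 5 + 0.2500·(sin -1.3326 − sin -1.8326) = 4.9985
y' = 1 − 0.2500·(cos -1.3326 − cos -1.8326) = 0.8763

(4.9985, 0.8763, -1.3326)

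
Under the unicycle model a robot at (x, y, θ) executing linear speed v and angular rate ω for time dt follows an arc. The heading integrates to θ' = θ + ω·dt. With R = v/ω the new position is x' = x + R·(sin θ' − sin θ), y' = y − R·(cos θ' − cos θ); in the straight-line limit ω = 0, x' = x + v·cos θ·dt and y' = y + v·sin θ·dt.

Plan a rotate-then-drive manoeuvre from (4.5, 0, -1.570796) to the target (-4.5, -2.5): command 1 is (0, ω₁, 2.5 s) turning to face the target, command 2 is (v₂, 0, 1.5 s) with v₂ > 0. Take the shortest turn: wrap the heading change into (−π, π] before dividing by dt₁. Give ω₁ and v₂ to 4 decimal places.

ω₁ = -0.5199, v₂ = 6.2272

heading to target = atan2(-2.5−0, -4.5−4.5) = -2.8706
Δθ = wrap(-2.8706 − -1.5708) = -1.2998; ω₁ = Δθ/dt₁ = -0.5199
distance = √((-4.5−4.5)² + (-2.5−0)²) = 9.3408; v₂ = distance/dt₂ = 6.2272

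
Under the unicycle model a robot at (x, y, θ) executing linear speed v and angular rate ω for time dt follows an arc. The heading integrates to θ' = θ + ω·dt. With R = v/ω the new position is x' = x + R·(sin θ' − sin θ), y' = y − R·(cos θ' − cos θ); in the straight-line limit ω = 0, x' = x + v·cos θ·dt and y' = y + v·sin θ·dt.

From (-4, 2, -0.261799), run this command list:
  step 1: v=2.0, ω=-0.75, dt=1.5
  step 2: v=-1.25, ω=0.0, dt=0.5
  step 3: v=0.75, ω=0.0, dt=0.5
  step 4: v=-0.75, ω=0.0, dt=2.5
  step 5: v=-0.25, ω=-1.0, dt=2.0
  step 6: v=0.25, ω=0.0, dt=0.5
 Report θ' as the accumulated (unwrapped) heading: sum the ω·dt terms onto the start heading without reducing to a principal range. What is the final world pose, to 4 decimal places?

step 1: θ'=-1.3868 (R=-2.6667) → pose (-2.0685, -0.0879, -1.3868)
step 2: θ'=-1.3868 (straight) → pose (-2.1829, 0.5265, -1.3868)
step 3: θ'=-1.3868 (straight) → pose (-2.1143, 0.1579, -1.3868)
step 4: θ'=-1.3868 (straight) → pose (-2.4573, 2.0012, -1.3868)
step 5: θ'=-3.3868 (R=0.2500) → pose (-2.1509, 2.2895, -3.3868)
step 6: θ'=-3.3868 (straight) → pose (-2.2721, 2.3198, -3.3868)

(-2.2721, 2.3198, -3.3868)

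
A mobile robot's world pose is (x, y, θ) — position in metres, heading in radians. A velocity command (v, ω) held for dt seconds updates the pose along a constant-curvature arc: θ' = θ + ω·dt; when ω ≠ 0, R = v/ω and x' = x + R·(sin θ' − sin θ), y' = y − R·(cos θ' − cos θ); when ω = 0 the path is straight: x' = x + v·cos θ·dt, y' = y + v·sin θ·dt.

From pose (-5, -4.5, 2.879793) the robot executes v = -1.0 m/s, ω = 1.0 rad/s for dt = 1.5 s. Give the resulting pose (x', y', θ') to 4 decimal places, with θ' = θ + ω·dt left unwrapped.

θ' = 2.8798 + 1.0·1.5 = 4.3798
R = v/ω = -1.0/1.0 = -1.0000
x' = -5 + -1.0000·(sin 4.3798 − sin 2.8798) = -3.7960
y' = -4.5 − -1.0000·(cos 4.3798 − cos 2.8798) = -3.8606

(-3.7960, -3.8606, 4.3798)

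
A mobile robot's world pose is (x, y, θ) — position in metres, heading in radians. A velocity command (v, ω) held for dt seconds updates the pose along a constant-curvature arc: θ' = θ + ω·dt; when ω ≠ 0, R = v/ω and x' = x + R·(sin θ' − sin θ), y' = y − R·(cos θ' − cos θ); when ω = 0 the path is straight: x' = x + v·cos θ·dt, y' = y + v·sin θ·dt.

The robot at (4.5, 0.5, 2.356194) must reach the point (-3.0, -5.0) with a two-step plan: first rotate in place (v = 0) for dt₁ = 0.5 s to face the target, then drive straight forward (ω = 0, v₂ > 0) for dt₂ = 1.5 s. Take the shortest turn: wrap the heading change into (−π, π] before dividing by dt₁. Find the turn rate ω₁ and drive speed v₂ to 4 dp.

ω₁ = 2.8363, v₂ = 6.2004

heading to target = atan2(-5−0.5, -3−4.5) = -2.5088
Δθ = wrap(-2.5088 − 2.3562) = 1.4181; ω₁ = Δθ/dt₁ = 2.8363
distance = √((-3−4.5)² + (-5−0.5)²) = 9.3005; v₂ = distance/dt₂ = 6.2004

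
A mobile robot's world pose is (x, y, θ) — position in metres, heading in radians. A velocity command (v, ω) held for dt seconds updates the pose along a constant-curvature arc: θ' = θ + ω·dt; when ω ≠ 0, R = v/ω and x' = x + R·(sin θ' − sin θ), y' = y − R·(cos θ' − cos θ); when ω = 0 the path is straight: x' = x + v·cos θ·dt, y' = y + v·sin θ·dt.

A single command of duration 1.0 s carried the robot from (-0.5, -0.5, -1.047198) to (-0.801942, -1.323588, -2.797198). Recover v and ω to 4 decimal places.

v = 1.0000, ω = -1.7500

Δθ = -2.797198 − -1.047198 = -1.750000
ω = Δθ/dt = -1.750000/1.0 = -1.7500
R = −Δy/(cos θ' − cos θ) = -0.5714
v = R·ω = -0.5714·-1.7500 = 1.0000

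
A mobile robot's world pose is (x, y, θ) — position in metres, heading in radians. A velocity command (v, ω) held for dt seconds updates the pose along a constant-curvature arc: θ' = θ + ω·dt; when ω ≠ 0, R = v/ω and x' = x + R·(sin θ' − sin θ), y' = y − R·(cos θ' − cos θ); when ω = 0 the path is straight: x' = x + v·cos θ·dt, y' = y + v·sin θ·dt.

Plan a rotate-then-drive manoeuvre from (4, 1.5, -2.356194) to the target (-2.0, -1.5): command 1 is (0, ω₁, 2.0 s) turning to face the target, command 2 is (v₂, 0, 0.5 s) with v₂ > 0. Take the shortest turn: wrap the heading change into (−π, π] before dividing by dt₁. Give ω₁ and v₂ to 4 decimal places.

heading to target = atan2(-1.5−1.5, -2−4) = -2.6779
Δθ = wrap(-2.6779 − -2.3562) = -0.3218; ω₁ = Δθ/dt₁ = -0.1609
distance = √((-2−4)² + (-1.5−1.5)²) = 6.7082; v₂ = distance/dt₂ = 13.4164

ω₁ = -0.1609, v₂ = 13.4164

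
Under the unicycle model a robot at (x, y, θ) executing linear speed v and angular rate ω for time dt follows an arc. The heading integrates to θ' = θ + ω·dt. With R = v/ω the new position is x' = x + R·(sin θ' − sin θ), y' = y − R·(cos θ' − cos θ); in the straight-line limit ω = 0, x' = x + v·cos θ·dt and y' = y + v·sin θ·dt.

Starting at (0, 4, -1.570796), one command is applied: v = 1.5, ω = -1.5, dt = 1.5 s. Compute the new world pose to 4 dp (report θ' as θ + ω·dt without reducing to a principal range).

(-1.6282, 3.2219, -3.8208)

θ' = -1.5708 + -1.5·1.5 = -3.8208
R = v/ω = 1.5/-1.5 = -1.0000
x' = 0 + -1.0000·(sin -3.8208 − sin -1.5708) = -1.6282
y' = 4 − -1.0000·(cos -3.8208 − cos -1.5708) = 3.2219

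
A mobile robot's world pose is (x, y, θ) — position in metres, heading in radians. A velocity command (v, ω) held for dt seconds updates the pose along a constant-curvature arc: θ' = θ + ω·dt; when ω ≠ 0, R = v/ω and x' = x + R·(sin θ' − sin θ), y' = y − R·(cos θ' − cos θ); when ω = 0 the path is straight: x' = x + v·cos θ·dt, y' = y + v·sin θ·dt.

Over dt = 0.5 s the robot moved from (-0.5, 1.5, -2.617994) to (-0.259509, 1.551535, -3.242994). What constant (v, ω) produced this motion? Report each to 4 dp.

Δθ = -3.242994 − -2.617994 = -0.625000
ω = Δθ/dt = -0.625000/0.5 = -1.2500
R = Δx/(sin θ' − sin θ) = 0.4000
v = R·ω = 0.4000·-1.2500 = -0.5000

v = -0.5000, ω = -1.2500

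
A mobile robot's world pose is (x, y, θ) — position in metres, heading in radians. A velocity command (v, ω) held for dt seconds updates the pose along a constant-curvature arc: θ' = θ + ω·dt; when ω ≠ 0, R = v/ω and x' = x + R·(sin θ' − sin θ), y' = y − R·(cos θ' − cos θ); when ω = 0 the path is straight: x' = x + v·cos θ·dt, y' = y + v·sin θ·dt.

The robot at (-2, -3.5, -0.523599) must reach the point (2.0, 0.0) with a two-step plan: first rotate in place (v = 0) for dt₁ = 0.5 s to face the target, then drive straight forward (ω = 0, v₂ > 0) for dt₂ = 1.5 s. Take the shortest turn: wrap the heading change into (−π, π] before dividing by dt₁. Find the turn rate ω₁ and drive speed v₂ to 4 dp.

heading to target = atan2(0−-3.5, 2−-2) = 0.7188
Δθ = wrap(0.7188 − -0.5236) = 1.2424; ω₁ = Δθ/dt₁ = 2.4849
distance = √((2−-2)² + (0−-3.5)²) = 5.3151; v₂ = distance/dt₂ = 3.5434

ω₁ = 2.4849, v₂ = 3.5434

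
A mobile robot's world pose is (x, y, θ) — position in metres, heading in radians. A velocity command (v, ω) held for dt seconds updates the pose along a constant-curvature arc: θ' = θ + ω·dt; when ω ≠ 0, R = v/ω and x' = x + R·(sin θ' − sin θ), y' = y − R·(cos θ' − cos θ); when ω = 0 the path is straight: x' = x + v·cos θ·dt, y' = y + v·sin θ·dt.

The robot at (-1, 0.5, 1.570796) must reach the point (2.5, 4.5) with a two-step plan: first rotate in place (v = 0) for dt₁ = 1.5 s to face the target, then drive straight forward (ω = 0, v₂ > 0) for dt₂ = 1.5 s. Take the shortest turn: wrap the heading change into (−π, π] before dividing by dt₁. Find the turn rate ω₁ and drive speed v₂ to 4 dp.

heading to target = atan2(4.5−0.5, 2.5−-1) = 0.8520
Δθ = wrap(0.8520 − 1.5708) = -0.7188; ω₁ = Δθ/dt₁ = -0.4792
distance = √((2.5−-1)² + (4.5−0.5)²) = 5.3151; v₂ = distance/dt₂ = 3.5434

ω₁ = -0.4792, v₂ = 3.5434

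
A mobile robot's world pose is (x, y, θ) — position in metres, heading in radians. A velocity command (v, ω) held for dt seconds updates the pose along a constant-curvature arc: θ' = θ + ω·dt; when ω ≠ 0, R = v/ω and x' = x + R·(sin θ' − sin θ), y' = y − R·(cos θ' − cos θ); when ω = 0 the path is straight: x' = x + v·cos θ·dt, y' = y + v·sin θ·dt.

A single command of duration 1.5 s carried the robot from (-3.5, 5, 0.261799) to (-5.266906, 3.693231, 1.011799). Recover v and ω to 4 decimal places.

v = -1.5000, ω = 0.5000

Δθ = 1.011799 − 0.261799 = 0.750000
ω = Δθ/dt = 0.750000/1.5 = 0.5000
R = Δx/(sin θ' − sin θ) = -3.0000
v = R·ω = -3.0000·0.5000 = -1.5000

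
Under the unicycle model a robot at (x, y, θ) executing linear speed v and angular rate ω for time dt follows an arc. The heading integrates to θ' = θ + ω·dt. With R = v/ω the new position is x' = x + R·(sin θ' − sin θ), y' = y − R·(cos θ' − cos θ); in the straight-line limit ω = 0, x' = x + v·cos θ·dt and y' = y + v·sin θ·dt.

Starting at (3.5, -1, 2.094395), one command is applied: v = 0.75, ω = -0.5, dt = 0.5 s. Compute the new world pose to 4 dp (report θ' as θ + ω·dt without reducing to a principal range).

(3.3548, -0.6553, 1.8444)

θ' = 2.0944 + -0.5·0.5 = 1.8444
R = v/ω = 0.75/-0.5 = -1.5000
x' = 3.5 + -1.5000·(sin 1.8444 − sin 2.0944) = 3.3548
y' = -1 − -1.5000·(cos 1.8444 − cos 2.0944) = -0.6553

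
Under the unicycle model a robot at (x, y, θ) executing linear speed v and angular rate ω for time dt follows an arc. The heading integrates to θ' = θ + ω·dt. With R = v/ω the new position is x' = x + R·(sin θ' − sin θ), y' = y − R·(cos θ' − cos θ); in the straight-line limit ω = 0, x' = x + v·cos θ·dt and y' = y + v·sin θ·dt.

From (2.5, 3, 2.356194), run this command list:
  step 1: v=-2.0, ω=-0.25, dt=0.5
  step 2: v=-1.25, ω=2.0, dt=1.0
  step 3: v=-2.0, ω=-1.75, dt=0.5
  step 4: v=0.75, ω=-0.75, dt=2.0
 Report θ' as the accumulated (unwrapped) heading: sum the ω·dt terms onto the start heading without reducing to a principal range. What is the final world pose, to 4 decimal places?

(3.8059, 3.6279, 1.8562)

step 1: θ'=2.2312 (R=8.0000) → pose (3.1611, 2.2506, 2.2312)
step 2: θ'=4.2312 (R=-0.6250) → pose (4.2087, 2.3447, 4.2312)
step 3: θ'=3.3562 (R=1.1429) → pose (4.9784, 2.9324, 3.3562)
step 4: θ'=1.8562 (R=-1.0000) → pose (3.8059, 3.6279, 1.8562)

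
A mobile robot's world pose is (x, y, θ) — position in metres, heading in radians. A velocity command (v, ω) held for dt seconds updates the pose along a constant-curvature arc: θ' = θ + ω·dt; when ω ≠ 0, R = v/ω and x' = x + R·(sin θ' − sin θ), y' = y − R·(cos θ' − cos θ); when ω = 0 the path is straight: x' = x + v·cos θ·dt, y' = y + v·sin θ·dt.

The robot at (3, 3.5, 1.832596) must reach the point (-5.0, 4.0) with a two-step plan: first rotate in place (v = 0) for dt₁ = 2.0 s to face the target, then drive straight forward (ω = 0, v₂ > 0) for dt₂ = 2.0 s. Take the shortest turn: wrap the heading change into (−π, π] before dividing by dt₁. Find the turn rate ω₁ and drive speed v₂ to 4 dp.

heading to target = atan2(4−3.5, -5−3) = 3.0792
Δθ = wrap(3.0792 − 1.8326) = 1.2466; ω₁ = Δθ/dt₁ = 0.6233
distance = √((-5−3)² + (4−3.5)²) = 8.0156; v₂ = distance/dt₂ = 4.0078

ω₁ = 0.6233, v₂ = 4.0078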